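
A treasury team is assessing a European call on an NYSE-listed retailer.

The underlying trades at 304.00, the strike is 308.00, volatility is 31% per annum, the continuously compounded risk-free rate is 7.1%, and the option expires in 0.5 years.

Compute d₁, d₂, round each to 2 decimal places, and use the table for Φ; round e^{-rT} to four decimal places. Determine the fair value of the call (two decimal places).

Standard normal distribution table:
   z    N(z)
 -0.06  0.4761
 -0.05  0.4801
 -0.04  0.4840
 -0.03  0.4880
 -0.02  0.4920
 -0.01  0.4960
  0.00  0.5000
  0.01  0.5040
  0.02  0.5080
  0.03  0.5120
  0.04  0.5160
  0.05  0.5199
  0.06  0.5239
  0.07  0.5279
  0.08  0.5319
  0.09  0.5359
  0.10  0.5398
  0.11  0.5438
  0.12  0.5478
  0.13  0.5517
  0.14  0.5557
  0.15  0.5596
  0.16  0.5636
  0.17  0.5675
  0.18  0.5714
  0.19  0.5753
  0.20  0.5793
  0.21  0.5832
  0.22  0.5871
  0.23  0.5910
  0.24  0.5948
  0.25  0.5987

T = 0.5;  σ√T = 0.2192
d₁ = [ln(304/308) + (0.071 + ½·0.31²)·0.5] / (σ√T) = (-0.0131 + 0.0595) / 0.2192 = 0.2119 → 0.21
d₂ = 0.2119 − 0.2192 = -0.0073 → -0.01
exp(−rT) = exp(−0.071·0.5) = 0.9651
N(d₁) = N(0.21) = 0.5832;  N(d₂) = N(-0.01) = 0.4960
C = 304·0.5832 − 308·0.9651·0.4960 = 177.2928 − 147.4364 = 29.8564

29.86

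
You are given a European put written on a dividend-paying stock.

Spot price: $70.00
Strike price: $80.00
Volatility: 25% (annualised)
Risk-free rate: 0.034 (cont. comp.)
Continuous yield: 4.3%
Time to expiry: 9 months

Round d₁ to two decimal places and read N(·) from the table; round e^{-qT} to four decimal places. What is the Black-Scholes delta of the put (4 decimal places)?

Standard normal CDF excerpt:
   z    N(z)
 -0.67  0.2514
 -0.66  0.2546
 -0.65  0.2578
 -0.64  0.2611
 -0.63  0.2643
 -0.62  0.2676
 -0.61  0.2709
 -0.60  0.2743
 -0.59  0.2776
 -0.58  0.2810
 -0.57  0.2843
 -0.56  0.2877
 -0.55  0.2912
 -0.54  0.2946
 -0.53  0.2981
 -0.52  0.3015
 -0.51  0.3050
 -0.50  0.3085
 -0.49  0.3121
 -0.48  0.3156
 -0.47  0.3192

-0.6830

σ√T = 0.25·√0.75 = 0.2165
d₁ = [ln(70/80) + (0.034 − 0.043 + ½·0.25²)·0.75] / (σ√T) = (-0.1335 + 0.0167) / 0.2165 = -0.5397 ⇒ -0.54
N(d₁) = N(-0.54) = 0.2946
Δ_put = exp(−qT)·(N(d₁) − 1) = 0.9683·(0.2946 − 1) = -0.6830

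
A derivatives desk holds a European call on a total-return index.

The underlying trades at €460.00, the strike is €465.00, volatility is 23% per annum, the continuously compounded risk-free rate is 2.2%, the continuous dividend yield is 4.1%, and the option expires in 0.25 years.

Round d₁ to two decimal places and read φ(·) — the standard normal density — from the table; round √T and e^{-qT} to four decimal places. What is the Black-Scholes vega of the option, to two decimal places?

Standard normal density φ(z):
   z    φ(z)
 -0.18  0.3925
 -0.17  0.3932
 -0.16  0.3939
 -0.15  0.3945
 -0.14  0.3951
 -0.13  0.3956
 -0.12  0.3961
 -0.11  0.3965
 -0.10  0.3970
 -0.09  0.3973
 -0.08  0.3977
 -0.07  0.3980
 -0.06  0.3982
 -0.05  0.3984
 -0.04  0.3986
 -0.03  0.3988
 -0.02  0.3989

90.54

T = 0.25;  σ√T = 0.1150
ln(S/K) + (r − q + σ²/2)T = ln(460/465) + (0.022 − 0.041 + 0.23²/2)·0.25 = -0.0108 + 0.0019 = -0.0089
d₁ = -0.0089 / 0.1150 = -0.0778 → -0.08
√T = √0.25 = 0.5000
φ(d₁) = φ(-0.08) = 0.3977
e^(−qT) = e^(−0.041·0.25) = 0.9898
vega = S·e^(−qT)·φ(d₁)·√T = 460·0.9898·0.3977·0.5000 = 90.5380
(Call and put vega coincide under Black-Scholes.)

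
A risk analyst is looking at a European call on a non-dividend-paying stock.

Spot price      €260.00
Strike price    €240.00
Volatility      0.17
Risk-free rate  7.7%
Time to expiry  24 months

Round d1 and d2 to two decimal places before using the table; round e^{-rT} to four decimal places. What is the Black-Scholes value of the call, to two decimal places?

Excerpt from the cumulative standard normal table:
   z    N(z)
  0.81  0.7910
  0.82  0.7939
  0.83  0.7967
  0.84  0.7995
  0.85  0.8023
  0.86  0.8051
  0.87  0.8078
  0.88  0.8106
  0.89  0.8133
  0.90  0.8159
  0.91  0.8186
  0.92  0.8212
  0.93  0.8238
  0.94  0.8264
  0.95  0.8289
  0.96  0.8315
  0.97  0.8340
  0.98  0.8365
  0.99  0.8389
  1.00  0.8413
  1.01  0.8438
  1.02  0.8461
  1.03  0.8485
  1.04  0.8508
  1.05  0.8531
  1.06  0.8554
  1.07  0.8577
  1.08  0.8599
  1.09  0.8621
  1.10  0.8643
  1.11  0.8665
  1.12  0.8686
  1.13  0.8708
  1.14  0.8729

σ√T = 0.17·√2 = 0.2404
d₁ = [ln(260/240) + (0.077 + 0.17²/2)·2] / 0.2404 = [0.0800 + 0.1829] / 0.2404 = 1.0937 ≈ 1.09
d₂ = d₁ − σ√T = 1.0937 − 0.2404 = 0.8533 ≈ 0.85
exp(−rT) = exp(−0.077·2) = 0.8573
N(d₁) = N(1.09) = 0.8621;  N(d₂) = N(0.85) = 0.8023
C = 260·0.8621 − 240·0.8573·0.8023 = 224.1460 − 165.0748 = 59.0712

€59.07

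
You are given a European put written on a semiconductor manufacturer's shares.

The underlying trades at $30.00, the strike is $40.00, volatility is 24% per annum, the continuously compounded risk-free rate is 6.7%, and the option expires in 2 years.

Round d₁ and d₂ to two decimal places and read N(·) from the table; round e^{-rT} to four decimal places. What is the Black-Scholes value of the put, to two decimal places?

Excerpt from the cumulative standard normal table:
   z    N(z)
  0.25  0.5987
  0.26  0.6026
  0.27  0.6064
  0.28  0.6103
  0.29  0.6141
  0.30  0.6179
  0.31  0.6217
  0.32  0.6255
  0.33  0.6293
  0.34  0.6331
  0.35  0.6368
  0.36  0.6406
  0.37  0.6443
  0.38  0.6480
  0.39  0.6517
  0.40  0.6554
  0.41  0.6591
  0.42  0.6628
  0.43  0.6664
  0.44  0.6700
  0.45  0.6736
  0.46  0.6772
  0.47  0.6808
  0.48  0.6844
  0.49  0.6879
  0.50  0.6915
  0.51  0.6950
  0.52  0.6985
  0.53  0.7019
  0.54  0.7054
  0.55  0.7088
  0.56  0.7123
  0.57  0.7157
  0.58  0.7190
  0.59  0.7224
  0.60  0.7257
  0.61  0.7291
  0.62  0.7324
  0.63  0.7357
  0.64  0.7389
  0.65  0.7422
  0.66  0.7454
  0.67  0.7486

T = 2;  σ√T = 0.3394
d₁ = [ln(30/40) + (0.067 + 0.24²/2)·2] / 0.3394 = [-0.2877 + 0.1916] / 0.3394 = -0.2831 which rounds to -0.28
d₂ = d₁ − σ√T = -0.2831 − 0.3394 = -0.6225 which rounds to -0.62
e^(−rT) = e^(−0.067·2) = 0.8746
P = 40·0.8746·N(0.62) − 30·N(0.28) = 40·0.8746·0.7324 − 30·0.6103 = 25.6223 − 18.3090 = 7.3133

$7.31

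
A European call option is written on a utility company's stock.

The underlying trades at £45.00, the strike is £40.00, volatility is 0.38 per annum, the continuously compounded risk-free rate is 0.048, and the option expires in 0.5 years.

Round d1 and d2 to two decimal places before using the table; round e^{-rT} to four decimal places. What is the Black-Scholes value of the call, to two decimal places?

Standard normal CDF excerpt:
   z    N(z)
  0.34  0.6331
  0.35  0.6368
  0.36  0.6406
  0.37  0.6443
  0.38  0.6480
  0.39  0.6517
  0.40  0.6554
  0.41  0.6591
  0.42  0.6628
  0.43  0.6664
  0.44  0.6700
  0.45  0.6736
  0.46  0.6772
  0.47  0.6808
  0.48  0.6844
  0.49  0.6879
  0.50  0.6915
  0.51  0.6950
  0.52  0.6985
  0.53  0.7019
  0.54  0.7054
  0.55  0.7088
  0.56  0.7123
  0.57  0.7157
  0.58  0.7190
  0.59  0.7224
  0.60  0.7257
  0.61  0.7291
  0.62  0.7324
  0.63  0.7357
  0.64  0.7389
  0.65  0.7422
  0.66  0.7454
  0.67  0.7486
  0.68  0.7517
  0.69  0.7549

£8.09

T = 0.5;  σ√T = 0.2687
d₁ = [ln(45/40) + (0.048 + ½·0.38²)·0.5] / (σ√T) = (0.1178 + 0.0601) / 0.2687 = 0.6620 → 0.66
d₂ = 0.6620 − 0.2687 = 0.3933 → 0.39
e^(−rT) = e^(−0.048·0.5) = 0.9763
C = 45·N(0.66) − 40·0.9763·N(0.39) = 45·0.7454 − 40·0.9763·0.6517 = 33.5430 − 25.4502 = 8.0928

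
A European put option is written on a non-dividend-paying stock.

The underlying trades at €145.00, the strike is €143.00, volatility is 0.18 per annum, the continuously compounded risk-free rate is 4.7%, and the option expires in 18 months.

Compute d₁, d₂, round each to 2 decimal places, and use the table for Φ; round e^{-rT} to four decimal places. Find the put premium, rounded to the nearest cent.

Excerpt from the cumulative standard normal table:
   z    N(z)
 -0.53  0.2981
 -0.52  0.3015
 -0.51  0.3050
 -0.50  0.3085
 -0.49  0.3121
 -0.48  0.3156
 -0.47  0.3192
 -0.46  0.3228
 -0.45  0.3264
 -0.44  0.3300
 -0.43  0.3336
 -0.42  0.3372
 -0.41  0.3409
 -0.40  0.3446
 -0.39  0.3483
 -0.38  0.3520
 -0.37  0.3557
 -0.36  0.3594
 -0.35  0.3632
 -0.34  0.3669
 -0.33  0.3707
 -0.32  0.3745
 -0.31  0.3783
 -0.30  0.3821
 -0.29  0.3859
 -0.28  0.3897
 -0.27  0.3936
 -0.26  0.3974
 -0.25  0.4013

€7.20

σ√T = 0.18·√1.5 = 0.2205
d₁ = [ln(145/143) + (0.047 + ½·0.18²)·1.5] / (σ√T) = (0.0139 + 0.0948) / 0.2205 = 0.4930 ⇒ 0.49
d₂ = 0.4930 − 0.2205 = 0.2726 ⇒ 0.27
e^(−rT) = e^(−0.047·1.5) = 0.9319
N(−d₂) = N(-0.27) = 0.3936;  N(−d₁) = N(-0.49) = 0.3121
P = 143·0.9319·0.3936 − 145·0.3121 = 52.4518 − 45.2545 = 7.1973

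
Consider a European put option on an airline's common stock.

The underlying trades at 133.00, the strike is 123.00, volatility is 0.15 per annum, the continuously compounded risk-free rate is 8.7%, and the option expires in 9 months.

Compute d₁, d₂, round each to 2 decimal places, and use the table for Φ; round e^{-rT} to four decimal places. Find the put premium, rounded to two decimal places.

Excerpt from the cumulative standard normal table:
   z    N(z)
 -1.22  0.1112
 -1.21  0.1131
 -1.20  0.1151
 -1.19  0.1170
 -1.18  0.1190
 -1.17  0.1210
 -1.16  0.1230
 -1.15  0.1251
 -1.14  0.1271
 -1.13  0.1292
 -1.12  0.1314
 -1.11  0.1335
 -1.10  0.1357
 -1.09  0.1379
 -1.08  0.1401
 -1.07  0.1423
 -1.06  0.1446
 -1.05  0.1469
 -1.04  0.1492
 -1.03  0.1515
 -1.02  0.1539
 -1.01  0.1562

1.10

σ√T = 0.15 × 0.8660 = 0.1299
d₁ = [ln(133/123) + (0.087 + 0.15²/2)·0.75] / 0.1299 = [0.0782 + 0.0737] / 0.1299 = 1.1690 which rounds to 1.17
d₂ = d₁ − σ√T = 1.1690 − 0.1299 = 1.0391 which rounds to 1.04
exp(−rT) = exp(−0.087·0.75) = 0.9368
P = 123·0.9368·N(-1.04) − 133·N(-1.17) = 123·0.9368·0.1492 − 133·0.1210 = 17.1918 − 16.0930 = 1.0988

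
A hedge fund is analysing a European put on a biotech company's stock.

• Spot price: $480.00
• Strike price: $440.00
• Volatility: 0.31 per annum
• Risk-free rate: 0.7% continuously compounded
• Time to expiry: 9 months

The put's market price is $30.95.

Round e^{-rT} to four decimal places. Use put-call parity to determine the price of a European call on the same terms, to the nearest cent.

$73.24

e^(−rT) = e^(−0.007·0.75) = 0.9948
Put-call parity: C − P = S − K·e^(−rT) = 480 − 440·0.9948 = 480 − 437.7120 = 42.2880
C = P + (C − P) = 30.95 + (42.2880) = 73.2380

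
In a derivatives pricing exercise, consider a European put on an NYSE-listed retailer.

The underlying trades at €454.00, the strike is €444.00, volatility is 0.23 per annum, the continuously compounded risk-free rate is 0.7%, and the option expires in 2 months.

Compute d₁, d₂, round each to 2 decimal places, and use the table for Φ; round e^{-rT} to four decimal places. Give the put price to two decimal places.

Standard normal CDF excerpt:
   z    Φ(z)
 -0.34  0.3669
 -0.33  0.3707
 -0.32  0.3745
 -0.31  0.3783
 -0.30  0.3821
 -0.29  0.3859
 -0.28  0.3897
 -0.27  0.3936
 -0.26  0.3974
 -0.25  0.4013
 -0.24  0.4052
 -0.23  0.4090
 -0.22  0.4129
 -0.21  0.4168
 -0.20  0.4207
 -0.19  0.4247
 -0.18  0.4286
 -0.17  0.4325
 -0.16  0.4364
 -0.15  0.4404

€13.09

T = 0.1667;  σ√T = 0.0939
d₁ = [ln(454/444) + (0.007 + ½·0.23²)·0.1667] / (σ√T) = (0.0223 + 0.0056) / 0.0939 = 0.2966 ≈ 0.30
d₂ = 0.2966 − 0.0939 = 0.2027 ≈ 0.20
exp(−rT) = exp(−0.007·0.1667) = 0.9988
N(−d₂) = N(-0.20) = 0.4207;  N(−d₁) = N(-0.30) = 0.3821
P = 444·0.9988·0.4207 − 454·0.3821 = 186.5667 − 173.4734 = 13.0933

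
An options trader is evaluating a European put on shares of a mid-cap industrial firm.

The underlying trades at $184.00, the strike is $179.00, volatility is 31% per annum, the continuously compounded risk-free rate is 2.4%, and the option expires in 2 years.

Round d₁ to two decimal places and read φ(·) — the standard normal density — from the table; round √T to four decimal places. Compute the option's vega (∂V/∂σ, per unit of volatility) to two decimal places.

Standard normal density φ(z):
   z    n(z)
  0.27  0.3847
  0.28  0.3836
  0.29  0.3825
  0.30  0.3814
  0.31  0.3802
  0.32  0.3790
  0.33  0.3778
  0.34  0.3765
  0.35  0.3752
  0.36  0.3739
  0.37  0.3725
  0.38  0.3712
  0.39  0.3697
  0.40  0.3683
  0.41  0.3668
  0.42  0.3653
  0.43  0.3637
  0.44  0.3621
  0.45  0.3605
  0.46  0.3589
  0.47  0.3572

96.20

σ√T = 0.31 × 1.4142 = 0.4384
d₁ = [ln(184/179) + (0.024 + 0.31²/2)·2] / 0.4384 = [0.0275 + 0.1441] / 0.4384 = 0.3915 ⇒ 0.39
√T = √2 = 1.4142
φ(d₁) = φ(0.39) = 0.3697
vega = S·φ(d₁)·√T = 184·0.3697·1.4142 = 96.2007
(Vega is the same for a European call and put with the same parameters.)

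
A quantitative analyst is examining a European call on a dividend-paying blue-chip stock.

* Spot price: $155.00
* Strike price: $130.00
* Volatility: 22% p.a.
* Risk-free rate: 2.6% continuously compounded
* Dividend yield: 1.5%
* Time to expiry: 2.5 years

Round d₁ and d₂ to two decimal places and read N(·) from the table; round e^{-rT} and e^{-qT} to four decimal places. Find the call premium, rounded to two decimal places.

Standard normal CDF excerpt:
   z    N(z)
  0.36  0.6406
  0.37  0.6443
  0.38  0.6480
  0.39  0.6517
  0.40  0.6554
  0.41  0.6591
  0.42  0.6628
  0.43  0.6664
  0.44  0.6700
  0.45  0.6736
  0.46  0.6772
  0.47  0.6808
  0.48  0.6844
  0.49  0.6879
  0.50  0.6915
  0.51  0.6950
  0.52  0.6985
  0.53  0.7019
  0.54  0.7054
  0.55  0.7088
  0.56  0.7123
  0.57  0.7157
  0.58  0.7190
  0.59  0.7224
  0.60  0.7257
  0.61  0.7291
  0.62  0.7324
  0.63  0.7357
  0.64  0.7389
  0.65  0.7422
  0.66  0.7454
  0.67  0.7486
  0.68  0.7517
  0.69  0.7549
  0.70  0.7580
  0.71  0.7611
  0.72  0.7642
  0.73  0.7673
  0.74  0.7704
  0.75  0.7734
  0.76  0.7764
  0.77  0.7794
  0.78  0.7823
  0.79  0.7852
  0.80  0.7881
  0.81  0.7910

$35.62

σ√T = 0.22·√2.5 = 0.3479
d₁ = [ln(155/130) + (0.026 − 0.015 + 0.22²/2)·2.5] / 0.3479 = [0.1759 + 0.0880] / 0.3479 = 0.7586 → 0.76
d₂ = d₁ − σ√T = 0.7586 − 0.3479 = 0.4108 → 0.41
e^(−qT) = e^(−0.015·2.5) = 0.9632;  e^(−rT) = e^(−0.026·2.5) = 0.9371
C = 155·0.9632·N(0.76) − 130·0.9371·N(0.41) = 155·0.9632·0.7764 − 130·0.9371·0.6591 = 115.9134 − 80.2935 = 35.6199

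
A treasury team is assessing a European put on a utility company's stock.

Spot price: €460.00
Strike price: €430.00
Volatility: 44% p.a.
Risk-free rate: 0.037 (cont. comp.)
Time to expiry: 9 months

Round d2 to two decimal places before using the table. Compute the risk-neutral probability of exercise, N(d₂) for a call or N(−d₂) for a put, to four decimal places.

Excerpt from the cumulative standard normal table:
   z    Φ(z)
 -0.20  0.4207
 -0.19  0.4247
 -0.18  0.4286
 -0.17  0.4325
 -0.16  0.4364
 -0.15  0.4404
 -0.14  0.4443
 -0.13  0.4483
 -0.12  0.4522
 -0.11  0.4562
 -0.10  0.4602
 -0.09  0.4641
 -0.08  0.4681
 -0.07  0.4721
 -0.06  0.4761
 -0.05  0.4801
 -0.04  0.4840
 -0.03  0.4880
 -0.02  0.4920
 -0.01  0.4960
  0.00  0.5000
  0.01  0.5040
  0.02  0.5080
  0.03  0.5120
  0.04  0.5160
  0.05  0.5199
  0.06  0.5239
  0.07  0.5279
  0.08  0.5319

0.4761

σ√T = 0.44 × 0.8660 = 0.3811
ln(S/K) + (r + σ²/2)T = ln(460/430) + (0.037 + 0.44²/2)·0.75 = 0.0674 + 0.1003 = 0.1678
d₁ = 0.1678 / 0.3811 = 0.4403 ⇒ 0.44
d₂ = d₁ − σ√T = 0.4403 − 0.3811 = 0.0593 ⇒ 0.06
Pr(exercise) under Q = N(−d₂) = N(-0.06) = 0.4761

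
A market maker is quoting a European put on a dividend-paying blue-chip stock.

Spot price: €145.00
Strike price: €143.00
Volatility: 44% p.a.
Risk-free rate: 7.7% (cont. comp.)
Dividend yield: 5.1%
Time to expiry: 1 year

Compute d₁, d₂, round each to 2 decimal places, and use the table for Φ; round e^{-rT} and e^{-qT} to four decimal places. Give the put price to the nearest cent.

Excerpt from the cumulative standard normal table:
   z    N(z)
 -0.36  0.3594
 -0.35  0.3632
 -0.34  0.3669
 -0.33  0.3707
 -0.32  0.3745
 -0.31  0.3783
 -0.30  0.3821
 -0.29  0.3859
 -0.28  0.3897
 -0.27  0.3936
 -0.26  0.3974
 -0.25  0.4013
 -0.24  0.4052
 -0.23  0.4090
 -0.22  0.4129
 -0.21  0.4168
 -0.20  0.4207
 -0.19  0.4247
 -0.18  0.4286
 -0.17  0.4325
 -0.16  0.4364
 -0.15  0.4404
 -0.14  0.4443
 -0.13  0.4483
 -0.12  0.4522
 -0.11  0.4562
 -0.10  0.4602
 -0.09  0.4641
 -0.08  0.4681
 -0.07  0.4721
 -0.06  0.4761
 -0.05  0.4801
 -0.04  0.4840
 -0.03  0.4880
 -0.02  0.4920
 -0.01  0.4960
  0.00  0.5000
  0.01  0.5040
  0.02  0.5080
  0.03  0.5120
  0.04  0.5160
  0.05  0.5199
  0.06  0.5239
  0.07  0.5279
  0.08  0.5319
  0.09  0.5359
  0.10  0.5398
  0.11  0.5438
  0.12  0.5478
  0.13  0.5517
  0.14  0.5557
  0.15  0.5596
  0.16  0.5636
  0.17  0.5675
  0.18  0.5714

σ√T = 0.44·√1 = 0.4400
d₁ = [ln(145/143) + (0.077 − 0.051 + ½·0.44²)·1] / (σ√T) = (0.0139 + 0.1228) / 0.4400 = 0.3107 ⇒ 0.31
d₂ = 0.3107 − 0.4400 = -0.1293 ⇒ -0.13
exp(−qT) = exp(−0.051·1) = 0.9503;  exp(−rT) = exp(−0.077·1) = 0.9259
N(−d₂) = N(0.13) = 0.5517;  N(−d₁) = N(-0.31) = 0.3783
P = 143·0.9259·0.5517 − 145·0.9503·0.3783 = 73.0471 − 52.1273 = 20.9198

€20.92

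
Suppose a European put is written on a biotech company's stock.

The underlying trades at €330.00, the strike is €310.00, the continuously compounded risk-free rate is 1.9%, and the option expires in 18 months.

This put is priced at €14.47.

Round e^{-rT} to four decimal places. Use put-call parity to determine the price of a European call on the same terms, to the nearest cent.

€43.18

exp(−rT) = exp(−0.019·1.5) = 0.9719
Put-call parity: C − P = S − K·e^(−rT) = 330 − 310·0.9719 = 330 − 301.2890 = 28.7110
C = P + (C − P) = 14.47 + (28.7110) = 43.1810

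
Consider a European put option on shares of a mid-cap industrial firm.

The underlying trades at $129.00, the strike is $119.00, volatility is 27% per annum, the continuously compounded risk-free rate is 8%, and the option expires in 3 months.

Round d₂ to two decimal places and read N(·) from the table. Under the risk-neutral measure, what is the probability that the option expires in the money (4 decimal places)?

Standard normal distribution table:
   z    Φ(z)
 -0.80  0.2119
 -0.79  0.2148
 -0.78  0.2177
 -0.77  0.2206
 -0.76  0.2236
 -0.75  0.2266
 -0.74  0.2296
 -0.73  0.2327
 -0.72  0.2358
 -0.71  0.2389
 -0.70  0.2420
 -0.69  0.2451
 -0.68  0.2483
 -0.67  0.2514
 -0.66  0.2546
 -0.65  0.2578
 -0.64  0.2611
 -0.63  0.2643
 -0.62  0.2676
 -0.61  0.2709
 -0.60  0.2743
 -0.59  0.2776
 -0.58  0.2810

σ√T = 0.27·√0.25 = 0.1350
d₁ = [ln(129/119) + (0.08 + ½·0.27²)·0.25] / (σ√T) = (0.0807 + 0.0291) / 0.1350 = 0.8133 ≈ 0.81
d₂ = 0.8133 − 0.1350 = 0.6783 ≈ 0.68
Risk-neutral Pr[S_T < K] = N(−d₂) = N(-0.68) = 0.2483

0.2483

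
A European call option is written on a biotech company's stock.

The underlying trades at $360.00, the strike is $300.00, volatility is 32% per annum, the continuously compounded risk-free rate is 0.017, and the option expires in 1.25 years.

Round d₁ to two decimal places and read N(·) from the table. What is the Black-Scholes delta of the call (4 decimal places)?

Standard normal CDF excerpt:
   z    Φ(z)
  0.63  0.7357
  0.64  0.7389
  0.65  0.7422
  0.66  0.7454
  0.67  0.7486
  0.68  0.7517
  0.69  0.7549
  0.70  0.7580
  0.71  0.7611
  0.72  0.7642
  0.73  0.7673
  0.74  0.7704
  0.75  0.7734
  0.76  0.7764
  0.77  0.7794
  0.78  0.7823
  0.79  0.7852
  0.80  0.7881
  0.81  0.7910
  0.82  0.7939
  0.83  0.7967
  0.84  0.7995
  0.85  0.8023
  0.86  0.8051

T = 1.25;  σ√T = 0.3578
d₁ = [ln(360/300) + (0.017 + ½·0.32²)·1.25] / (σ√T) = (0.1823 + 0.0853) / 0.3578 = 0.7479 which rounds to 0.75
N(d₁) = N(0.75) = 0.7734
Δ_call = N(d₁) = 0.7734

0.7734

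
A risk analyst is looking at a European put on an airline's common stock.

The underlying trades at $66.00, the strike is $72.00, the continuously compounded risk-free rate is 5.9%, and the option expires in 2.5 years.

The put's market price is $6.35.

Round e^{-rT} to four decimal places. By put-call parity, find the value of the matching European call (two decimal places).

exp(−rT) = exp(−0.059·2.5) = 0.8629
Put-call parity: C − P = S − K·e^(−rT) = 66 − 72·0.8629 = 66 − 62.1288 = 3.8712
C = P + (C − P) = 6.35 + (3.8712) = 10.2212

$10.22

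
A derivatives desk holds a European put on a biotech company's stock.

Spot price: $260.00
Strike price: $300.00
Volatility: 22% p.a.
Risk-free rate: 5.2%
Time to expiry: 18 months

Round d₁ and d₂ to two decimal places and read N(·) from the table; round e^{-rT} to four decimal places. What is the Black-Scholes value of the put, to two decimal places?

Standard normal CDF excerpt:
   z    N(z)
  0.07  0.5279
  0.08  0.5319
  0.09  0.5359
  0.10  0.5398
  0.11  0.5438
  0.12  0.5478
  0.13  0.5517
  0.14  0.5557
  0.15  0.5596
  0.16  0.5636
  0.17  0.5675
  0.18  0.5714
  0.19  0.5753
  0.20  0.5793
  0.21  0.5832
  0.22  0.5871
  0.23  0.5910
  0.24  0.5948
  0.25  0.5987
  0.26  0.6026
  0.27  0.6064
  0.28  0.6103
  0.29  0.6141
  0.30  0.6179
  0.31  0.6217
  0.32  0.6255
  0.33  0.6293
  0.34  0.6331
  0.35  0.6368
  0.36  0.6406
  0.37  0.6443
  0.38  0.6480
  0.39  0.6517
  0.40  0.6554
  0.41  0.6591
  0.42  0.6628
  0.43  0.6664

σ√T = 0.22 × 1.2247 = 0.2694
d₁ = [ln(260/300) + (0.052 + 0.22²/2)·1.5] / 0.2694 = [-0.1431 + 0.1143] / 0.2694 = -0.1069 ≈ -0.11
d₂ = d₁ − σ√T = -0.1069 − 0.2694 = -0.3763 ≈ -0.38
exp(−rT) = exp(−0.052·1.5) = 0.9250
N(−d₂) = N(0.38) = 0.6480;  N(−d₁) = N(0.11) = 0.5438
P = 300·0.9250·0.6480 − 260·0.5438 = 179.8200 − 141.3880 = 38.4320

$38.43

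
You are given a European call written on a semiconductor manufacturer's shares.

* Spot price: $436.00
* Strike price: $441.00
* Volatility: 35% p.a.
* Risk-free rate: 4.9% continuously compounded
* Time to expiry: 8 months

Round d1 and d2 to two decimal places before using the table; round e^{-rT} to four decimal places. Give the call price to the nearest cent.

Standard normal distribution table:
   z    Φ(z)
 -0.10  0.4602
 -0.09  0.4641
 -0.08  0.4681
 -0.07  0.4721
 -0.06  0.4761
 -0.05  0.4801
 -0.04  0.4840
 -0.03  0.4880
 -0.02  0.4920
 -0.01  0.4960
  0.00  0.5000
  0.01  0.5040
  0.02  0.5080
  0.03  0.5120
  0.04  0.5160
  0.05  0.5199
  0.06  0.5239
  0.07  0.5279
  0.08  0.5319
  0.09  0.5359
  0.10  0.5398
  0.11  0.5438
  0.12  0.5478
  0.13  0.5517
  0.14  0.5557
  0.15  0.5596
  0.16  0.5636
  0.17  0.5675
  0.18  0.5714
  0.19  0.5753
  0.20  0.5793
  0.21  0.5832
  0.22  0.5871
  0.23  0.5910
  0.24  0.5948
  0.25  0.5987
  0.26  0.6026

T = 0.6667;  σ√T = 0.2858
d₁ = [ln(436/441) + (0.049 + 0.35²/2)·0.6667] / 0.2858 = [-0.0114 + 0.0735] / 0.2858 = 0.2173 → 0.22
d₂ = d₁ − σ√T = 0.2173 − 0.2858 = -0.0685 → -0.07
exp(−rT) = exp(−0.049·0.6667) = 0.9679
C = 436·N(0.22) − 441·0.9679·N(-0.07) = 436·0.5871 − 441·0.9679·0.4721 = 255.9756 − 201.5130 = 54.4626

$54.46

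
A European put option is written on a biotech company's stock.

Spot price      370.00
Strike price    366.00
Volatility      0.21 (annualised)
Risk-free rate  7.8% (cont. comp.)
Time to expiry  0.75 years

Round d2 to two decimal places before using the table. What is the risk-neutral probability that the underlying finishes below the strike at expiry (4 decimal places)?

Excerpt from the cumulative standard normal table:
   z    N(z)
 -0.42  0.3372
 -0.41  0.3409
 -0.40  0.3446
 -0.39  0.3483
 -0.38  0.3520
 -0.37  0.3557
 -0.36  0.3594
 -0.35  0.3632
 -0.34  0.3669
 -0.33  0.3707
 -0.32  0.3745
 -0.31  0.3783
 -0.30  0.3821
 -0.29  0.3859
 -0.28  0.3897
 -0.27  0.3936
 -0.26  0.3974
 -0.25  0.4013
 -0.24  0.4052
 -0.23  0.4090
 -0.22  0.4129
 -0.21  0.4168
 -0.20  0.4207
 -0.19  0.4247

0.3859

σ√T = 0.21·√0.75 = 0.1819
d₁ = [ln(370/366) + (0.078 + 0.21²/2)·0.75] / 0.1819 = [0.0109 + 0.0750] / 0.1819 = 0.4724 which rounds to 0.47
d₂ = d₁ − σ√T = 0.4724 − 0.1819 = 0.2905 which rounds to 0.29
Pr(exercise) under Q = N(−d₂) = N(-0.29) = 0.3859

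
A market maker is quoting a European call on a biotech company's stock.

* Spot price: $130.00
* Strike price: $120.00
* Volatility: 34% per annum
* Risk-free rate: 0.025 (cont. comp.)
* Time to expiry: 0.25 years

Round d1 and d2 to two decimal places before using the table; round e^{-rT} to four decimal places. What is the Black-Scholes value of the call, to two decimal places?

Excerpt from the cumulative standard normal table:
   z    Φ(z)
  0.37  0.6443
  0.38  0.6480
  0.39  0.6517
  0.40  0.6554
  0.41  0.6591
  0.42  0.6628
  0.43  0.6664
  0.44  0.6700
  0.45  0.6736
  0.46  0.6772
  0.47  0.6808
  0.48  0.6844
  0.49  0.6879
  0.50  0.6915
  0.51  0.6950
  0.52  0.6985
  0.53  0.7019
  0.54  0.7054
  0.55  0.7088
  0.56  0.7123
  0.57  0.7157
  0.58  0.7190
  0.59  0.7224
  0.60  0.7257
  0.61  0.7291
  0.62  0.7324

$14.87

σ√T = 0.34·√0.25 = 0.1700
ln(S/K) + (r + σ²/2)T = ln(130/120) + (0.025 + 0.34²/2)·0.25 = 0.0800 + 0.0207 = 0.1007
d₁ = 0.1007 / 0.1700 = 0.5926 ≈ 0.59
d₂ = d₁ − σ√T = 0.5926 − 0.1700 = 0.4226 ≈ 0.42
exp(−rT) = exp(−0.025·0.25) = 0.9938
N(d₁) = N(0.59) = 0.7224;  N(d₂) = N(0.42) = 0.6628
C = 130·0.7224 − 120·0.9938·0.6628 = 93.9120 − 79.0429 = 14.8691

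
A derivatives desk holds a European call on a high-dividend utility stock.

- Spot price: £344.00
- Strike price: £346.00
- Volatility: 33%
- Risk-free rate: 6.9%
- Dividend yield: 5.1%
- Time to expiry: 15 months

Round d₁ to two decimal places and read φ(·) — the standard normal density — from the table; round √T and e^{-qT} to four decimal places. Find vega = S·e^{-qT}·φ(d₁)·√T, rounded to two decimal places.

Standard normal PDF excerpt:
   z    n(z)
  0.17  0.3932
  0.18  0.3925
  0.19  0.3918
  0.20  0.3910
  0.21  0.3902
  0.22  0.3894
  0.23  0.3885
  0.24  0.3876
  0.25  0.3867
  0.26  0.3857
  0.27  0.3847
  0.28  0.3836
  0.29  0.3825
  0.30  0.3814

T = 1.25;  σ√T = 0.3690
ln(S/K) + (r − q + σ²/2)T = ln(344/346) + (0.069 − 0.051 + 0.33²/2)·1.25 = -0.0058 + 0.0906 = 0.0848
d₁ = 0.0848 / 0.3690 = 0.2297 ⇒ 0.23
√T = √1.25 = 1.1180
φ(d₁) = φ(0.23) = 0.3885
exp(−qT) = exp(−0.051·1.25) = 0.9382
vega = S·exp(−qT)·φ(d₁)·√T = 344·0.9382·0.3885·1.1180 = 140.1802
(Vega is the same for a European call and put with the same parameters.)

140.18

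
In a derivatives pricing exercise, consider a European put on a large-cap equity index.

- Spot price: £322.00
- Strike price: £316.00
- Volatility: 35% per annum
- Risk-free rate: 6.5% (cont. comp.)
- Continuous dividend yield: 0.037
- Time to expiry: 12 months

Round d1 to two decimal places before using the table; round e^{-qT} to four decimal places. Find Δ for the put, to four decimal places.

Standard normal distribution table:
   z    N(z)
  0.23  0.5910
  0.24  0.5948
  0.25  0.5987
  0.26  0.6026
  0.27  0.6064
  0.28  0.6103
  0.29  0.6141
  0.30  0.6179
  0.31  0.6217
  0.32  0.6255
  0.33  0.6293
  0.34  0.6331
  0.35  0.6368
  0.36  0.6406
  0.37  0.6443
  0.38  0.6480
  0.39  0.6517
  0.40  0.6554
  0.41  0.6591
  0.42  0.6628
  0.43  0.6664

-0.3646

σ√T = 0.35·√1 = 0.3500
d₁ = [ln(322/316) + (0.065 − 0.037 + ½·0.35²)·1] / (σ√T) = (0.0188 + 0.0892) / 0.3500 = 0.3087 which rounds to 0.31
N(d₁) = N(0.31) = 0.6217
Δ_put = exp(−qT)·(N(d₁) − 1) = 0.9637·(0.6217 − 1) = -0.3646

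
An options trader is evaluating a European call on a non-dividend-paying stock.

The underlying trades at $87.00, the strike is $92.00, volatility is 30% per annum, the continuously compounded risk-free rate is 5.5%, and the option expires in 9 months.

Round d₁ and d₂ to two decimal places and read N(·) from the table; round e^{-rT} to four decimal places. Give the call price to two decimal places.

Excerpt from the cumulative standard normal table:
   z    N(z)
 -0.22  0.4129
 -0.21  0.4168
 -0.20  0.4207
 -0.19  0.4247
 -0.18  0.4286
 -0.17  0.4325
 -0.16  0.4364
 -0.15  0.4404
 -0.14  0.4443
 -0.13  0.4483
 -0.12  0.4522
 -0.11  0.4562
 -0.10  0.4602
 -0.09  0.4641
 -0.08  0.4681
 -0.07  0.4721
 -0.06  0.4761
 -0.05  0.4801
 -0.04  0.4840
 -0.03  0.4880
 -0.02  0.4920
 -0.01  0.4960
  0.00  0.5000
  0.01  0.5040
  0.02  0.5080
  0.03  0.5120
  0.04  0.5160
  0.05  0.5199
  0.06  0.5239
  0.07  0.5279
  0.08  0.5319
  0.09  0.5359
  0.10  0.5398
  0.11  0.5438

$8.43

T = 0.75;  σ√T = 0.2598
d₁ = [ln(87/92) + (0.055 + ½·0.3²)·0.75] / (σ√T) = (-0.0559 + 0.0750) / 0.2598 = 0.0736 → 0.07
d₂ = 0.0736 − 0.2598 = -0.1862 → -0.19
exp(−rT) = exp(−0.055·0.75) = 0.9596
C = 87·N(0.07) − 92·0.9596·N(-0.19) = 87·0.5279 − 92·0.9596·0.4247 = 45.9273 − 37.4939 = 8.4334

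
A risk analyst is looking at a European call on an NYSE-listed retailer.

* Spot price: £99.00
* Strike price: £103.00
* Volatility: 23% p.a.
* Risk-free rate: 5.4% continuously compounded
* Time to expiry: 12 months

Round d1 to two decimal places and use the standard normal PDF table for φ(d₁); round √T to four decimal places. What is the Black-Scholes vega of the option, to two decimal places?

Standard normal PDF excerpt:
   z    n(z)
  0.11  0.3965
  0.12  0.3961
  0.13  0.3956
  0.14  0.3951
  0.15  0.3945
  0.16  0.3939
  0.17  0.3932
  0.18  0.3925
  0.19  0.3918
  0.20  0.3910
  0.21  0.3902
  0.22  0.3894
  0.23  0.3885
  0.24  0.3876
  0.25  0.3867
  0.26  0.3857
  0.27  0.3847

T = 1;  σ√T = 0.2300
ln(S/K) + (r + σ²/2)T = ln(99/103) + (0.054 + 0.23²/2)·1 = -0.0396 + 0.0804 = 0.0408
d₁ = 0.0408 / 0.2300 = 0.1776 → 0.18
√T = √1 = 1.0000
φ(d₁) = φ(0.18) = 0.3925
vega = S·φ(d₁)·√T = 99·0.3925·1.0000 = 38.8575

38.86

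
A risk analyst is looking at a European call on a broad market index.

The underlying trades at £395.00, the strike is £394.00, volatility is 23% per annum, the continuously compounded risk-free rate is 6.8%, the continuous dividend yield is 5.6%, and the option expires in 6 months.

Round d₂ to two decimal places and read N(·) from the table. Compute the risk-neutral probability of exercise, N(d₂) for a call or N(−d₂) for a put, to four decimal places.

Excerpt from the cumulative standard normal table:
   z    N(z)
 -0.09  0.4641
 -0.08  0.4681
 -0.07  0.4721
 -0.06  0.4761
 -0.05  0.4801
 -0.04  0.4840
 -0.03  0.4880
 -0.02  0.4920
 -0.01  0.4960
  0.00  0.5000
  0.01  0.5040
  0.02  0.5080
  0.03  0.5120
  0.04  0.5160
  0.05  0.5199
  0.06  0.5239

0.4880

σ√T = 0.23 × 0.7071 = 0.1626
d₁ = [ln(395/394) + (0.068 − 0.056 + ½·0.23²)·0.5] / (σ√T) = (0.0025 + 0.0192) / 0.1626 = 0.1338 ≈ 0.13
d₂ = 0.1338 − 0.1626 = -0.0288 ≈ -0.03
Pr(exercise) under Q = N(d₂) = 0.4880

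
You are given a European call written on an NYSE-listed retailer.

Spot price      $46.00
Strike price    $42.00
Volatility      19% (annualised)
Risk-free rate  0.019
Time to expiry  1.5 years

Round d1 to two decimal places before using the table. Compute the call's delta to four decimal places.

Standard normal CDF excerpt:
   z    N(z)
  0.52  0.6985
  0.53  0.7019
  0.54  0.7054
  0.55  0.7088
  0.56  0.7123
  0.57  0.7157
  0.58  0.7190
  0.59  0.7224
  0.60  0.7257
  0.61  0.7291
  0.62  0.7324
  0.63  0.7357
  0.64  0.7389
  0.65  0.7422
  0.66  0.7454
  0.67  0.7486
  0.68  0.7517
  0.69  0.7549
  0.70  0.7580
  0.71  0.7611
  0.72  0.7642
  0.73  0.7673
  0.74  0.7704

T = 1.5;  σ√T = 0.2327
ln(S/K) + (r + σ²/2)T = ln(46/42) + (0.019 + 0.19²/2)·1.5 = 0.0910 + 0.0556 = 0.1465
d₁ = 0.1465 / 0.2327 = 0.6298 which rounds to 0.63
N(d₁) = N(0.63) = 0.7357
Δ_call = N(d₁) = 0.7357

0.7357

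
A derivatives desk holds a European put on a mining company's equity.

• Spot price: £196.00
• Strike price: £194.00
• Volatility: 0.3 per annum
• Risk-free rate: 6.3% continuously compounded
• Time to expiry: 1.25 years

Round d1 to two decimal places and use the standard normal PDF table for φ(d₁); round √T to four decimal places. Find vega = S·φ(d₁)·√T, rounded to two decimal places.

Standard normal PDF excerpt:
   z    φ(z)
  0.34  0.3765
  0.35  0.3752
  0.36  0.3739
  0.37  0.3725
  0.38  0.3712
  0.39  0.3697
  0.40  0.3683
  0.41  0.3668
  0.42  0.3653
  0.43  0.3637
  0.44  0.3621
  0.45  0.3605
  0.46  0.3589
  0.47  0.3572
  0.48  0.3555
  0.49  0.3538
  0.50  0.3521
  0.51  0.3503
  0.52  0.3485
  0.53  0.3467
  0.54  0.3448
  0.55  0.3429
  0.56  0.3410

79.70

σ√T = 0.3 × 1.1180 = 0.3354
ln(S/K) + (r + σ²/2)T = ln(196/194) + (0.063 + 0.3²/2)·1.25 = 0.0103 + 0.1350 = 0.1453
d₁ = 0.1453 / 0.3354 = 0.4331 ≈ 0.43
√T = √1.25 = 1.1180
φ(d₁) = φ(0.43) = 0.3637
vega = S·φ(d₁)·√T = 196·0.3637·1.1180 = 79.6969
(Vega is the same for a European call and put with the same parameters.)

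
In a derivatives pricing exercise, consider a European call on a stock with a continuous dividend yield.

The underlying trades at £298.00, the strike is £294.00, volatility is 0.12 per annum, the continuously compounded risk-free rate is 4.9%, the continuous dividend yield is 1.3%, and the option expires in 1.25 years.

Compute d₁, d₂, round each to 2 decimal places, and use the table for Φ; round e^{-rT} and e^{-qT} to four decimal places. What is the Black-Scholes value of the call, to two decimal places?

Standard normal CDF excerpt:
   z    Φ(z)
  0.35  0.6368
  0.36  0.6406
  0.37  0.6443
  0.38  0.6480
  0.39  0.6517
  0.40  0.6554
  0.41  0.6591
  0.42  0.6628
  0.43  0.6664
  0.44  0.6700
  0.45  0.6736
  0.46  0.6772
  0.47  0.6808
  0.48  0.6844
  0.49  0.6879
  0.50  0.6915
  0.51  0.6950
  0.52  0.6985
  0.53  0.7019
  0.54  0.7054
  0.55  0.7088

σ√T = 0.12·√1.25 = 0.1342
ln(S/K) + (r − q + σ²/2)T = ln(298/294) + (0.049 − 0.013 + 0.12²/2)·1.25 = 0.0135 + 0.0540 = 0.0675
d₁ = 0.0675 / 0.1342 = 0.5032 which rounds to 0.50
d₂ = d₁ − σ√T = 0.5032 − 0.1342 = 0.3691 which rounds to 0.37
exp(−qT) = exp(−0.013·1.25) = 0.9839;  exp(−rT) = exp(−0.049·1.25) = 0.9406
N(d₁) = N(0.50) = 0.6915;  N(d₂) = N(0.37) = 0.6443
C = 298·0.9839·0.6915 − 294·0.9406·0.6443 = 202.7493 − 178.1724 = 24.5769

£24.58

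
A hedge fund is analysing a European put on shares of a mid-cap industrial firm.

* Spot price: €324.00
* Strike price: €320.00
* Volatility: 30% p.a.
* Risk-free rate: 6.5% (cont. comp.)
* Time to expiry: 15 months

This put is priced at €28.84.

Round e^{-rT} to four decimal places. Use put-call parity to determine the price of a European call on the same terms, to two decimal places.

e^(−rT) = e^(−0.065·1.25) = 0.9220
Put-call parity: C − P = S − K·e^(−rT) = 324 − 320·0.9220 = 324 − 295.0400 = 28.9600
C = P + (C − P) = 28.84 + (28.9600) = 57.8000

€57.80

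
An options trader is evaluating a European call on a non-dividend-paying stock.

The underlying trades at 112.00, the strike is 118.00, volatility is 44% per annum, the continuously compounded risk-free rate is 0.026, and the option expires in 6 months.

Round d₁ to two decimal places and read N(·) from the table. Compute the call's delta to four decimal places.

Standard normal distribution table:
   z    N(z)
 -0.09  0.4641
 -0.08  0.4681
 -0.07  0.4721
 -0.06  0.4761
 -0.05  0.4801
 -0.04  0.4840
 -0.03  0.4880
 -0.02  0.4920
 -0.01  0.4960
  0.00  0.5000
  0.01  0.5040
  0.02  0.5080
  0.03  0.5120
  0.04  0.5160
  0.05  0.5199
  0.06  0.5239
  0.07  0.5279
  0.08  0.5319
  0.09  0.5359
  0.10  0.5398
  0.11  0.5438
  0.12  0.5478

T = 0.5;  σ√T = 0.3111
d₁ = [ln(112/118) + (0.026 + 0.44²/2)·0.5] / 0.3111 = [-0.0522 + 0.0614] / 0.3111 = 0.0296 ≈ 0.03
N(d₁) = N(0.03) = 0.5120
Δ_call = N(d₁) = 0.5120

0.5120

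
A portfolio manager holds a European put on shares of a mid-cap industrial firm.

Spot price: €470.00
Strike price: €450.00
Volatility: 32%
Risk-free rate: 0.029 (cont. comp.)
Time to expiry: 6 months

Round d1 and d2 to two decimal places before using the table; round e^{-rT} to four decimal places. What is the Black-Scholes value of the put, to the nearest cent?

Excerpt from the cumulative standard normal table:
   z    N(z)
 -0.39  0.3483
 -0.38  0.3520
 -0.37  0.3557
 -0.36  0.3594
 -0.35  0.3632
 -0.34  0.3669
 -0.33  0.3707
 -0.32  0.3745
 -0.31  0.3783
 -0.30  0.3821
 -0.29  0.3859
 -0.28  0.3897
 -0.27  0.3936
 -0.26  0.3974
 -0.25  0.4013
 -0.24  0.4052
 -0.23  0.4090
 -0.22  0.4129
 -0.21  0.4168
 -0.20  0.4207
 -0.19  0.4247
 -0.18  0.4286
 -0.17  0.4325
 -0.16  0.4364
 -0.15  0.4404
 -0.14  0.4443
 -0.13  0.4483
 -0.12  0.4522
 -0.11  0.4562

T = 0.5;  σ√T = 0.2263
d₁ = [ln(470/450) + (0.029 + 0.32²/2)·0.5] / 0.2263 = [0.0435 + 0.0401] / 0.2263 = 0.3694 which rounds to 0.37
d₂ = d₁ − σ√T = 0.3694 − 0.2263 = 0.1431 which rounds to 0.14
e^(−rT) = e^(−0.029·0.5) = 0.9856
P = 450·0.9856·N(-0.14) − 470·N(-0.37) = 450·0.9856·0.4443 − 470·0.3557 = 197.0559 − 167.1790 = 29.8769

€29.88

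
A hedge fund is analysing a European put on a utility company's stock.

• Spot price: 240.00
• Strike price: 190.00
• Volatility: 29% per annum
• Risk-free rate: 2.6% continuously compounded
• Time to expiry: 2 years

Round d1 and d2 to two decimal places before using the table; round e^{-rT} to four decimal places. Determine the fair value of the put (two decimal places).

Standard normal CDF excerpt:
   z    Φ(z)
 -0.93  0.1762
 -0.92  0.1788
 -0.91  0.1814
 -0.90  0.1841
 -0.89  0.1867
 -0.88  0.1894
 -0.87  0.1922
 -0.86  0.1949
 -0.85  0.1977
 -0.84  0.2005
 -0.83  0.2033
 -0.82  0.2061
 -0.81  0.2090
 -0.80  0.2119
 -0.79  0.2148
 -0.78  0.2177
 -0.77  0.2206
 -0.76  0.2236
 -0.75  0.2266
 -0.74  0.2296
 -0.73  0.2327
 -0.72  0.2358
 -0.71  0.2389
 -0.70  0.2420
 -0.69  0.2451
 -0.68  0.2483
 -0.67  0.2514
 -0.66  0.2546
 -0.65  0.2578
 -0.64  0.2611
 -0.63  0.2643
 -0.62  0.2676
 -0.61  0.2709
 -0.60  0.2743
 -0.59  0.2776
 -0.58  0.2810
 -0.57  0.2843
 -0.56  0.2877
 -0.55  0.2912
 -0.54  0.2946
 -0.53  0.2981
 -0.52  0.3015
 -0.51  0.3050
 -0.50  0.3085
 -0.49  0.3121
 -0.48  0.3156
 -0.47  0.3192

T = 2;  σ√T = 0.4101
d₁ = [ln(240/190) + (0.026 + 0.29²/2)·2] / 0.4101 = [0.2336 + 0.1361] / 0.4101 = 0.9015 ≈ 0.90
d₂ = d₁ − σ√T = 0.9015 − 0.4101 = 0.4914 ≈ 0.49
e^(−rT) = e^(−0.026·2) = 0.9493
N(−d₂) = N(-0.49) = 0.3121;  N(−d₁) = N(-0.90) = 0.1841
P = 190·0.9493·0.3121 − 240·0.1841 = 56.2925 − 44.1840 = 12.1085

12.11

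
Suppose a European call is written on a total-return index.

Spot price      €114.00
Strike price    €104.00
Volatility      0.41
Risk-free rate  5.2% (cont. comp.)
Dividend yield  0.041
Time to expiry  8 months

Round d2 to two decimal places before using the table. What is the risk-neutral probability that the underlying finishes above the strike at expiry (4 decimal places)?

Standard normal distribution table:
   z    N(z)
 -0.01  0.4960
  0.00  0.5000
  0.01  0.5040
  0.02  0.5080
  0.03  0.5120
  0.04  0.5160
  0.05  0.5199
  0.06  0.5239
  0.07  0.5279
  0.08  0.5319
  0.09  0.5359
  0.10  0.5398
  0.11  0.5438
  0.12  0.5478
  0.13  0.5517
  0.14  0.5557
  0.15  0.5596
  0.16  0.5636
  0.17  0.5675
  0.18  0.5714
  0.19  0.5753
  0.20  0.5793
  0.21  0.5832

σ√T = 0.41·√0.6667 = 0.3348
d₁ = [ln(114/104) + (0.052 − 0.041 + 0.41²/2)·0.6667] / 0.3348 = [0.0918 + 0.0634] / 0.3348 = 0.4635 which rounds to 0.46
d₂ = d₁ − σ√T = 0.4635 − 0.3348 = 0.1288 which rounds to 0.13
Pr(exercise) under Q = N(d₂) = 0.5517

0.5517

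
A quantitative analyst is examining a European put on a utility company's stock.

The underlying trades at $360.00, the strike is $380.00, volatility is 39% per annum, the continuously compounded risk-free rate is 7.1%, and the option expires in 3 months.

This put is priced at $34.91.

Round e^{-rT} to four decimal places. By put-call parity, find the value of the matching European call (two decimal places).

$21.60

e^(−rT) = e^(−0.071·0.25) = 0.9824
Put-call parity: C − P = S − K·e^(−rT) = 360 − 380·0.9824 = 360 − 373.3120 = -13.3120
C = P + (C − P) = 34.91 + (-13.3120) = 21.5980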